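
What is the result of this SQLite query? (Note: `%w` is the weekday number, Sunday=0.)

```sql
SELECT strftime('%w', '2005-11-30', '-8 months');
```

First apply '-8 months': 2005-11-30 → 2005-03-30.
2005-03-30 is a Wednesday; with Sunday=0 that is 3.

3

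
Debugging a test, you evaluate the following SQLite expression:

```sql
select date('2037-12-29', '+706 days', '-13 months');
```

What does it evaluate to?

Applying '+706 days' to 2037-12-29: counting 706 days forward gives 2039-12-05.
Adding -13 months to 2039-12-05 gives 2038-11-05.

2038-11-05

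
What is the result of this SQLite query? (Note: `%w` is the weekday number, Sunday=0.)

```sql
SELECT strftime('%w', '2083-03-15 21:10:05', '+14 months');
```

1

First apply '+14 months': 2083-03-15 21:10:05 → 2084-05-15 21:10:05.
2084-05-15 is a Monday; with Sunday=0 that is 1.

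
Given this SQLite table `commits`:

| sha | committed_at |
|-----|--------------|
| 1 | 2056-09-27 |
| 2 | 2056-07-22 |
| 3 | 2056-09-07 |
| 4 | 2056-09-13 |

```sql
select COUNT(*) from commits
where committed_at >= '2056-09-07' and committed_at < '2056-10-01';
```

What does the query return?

Rows in [2056-09-07, 2056-10-01): 2056-09-27, 2056-09-07, 2056-09-13 → 3 rows.

3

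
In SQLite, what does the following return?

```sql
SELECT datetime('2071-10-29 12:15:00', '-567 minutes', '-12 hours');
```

567 minutes = 9h 27m; -567 minutes from 2071-10-29 12:15:00 is 2071-10-29 02:48:00.
-12 hours from 2071-10-29 02:48:00 is 2071-10-28 14:48:00 (crosses midnight).

2071-10-28 14:48:00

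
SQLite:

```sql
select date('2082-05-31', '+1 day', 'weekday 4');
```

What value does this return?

2082-06-04

May 2082 has 31 days; 0 remain after the 31st, so 1 days reach 2082-06-01.
`weekday 4` advances to the next Thursday; 2082-06-01 is a Monday, so it moves forward to 2082-06-04.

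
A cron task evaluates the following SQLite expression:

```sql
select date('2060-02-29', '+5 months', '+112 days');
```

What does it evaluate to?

Adding +5 months to 2060-02-29 gives 2060-07-29.
Applying '+112 days' to 2060-07-29: counting 112 days forward gives 2060-11-18.

2060-11-18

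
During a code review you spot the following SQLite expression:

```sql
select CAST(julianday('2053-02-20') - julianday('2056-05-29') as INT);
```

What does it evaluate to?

-1194

8 days remain in February 2053 after the 20th (28 − 20).
Full months from March 2053 through April 2056 contribute their day counts.
Then 29 days into May 2056.
Total: 8 + 31 + 30 + 31 + 30 + 31 + 31 + 30 + 31 + 30 + 31 + 31 + 28 + 31 + 30 + 31 + 30 + 31 + 31 + 30 + 31 + 30 + 31 + 31 + 28 + 31 + 30 + 31 + 30 + 31 + 31 + 30 + 31 + 30 + 31 + 31 + 29 + 31 + 30 + 29 = 1194.
The subtraction is earlier − later, so the result is −1194 → -1194.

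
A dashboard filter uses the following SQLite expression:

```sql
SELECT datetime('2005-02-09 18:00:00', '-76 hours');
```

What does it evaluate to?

2005-02-06 14:00:00

-76 hours from 2005-02-09 18:00:00 is 2005-02-06 14:00:00 (crosses midnight).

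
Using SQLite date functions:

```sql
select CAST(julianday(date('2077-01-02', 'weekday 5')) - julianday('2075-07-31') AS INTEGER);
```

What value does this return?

527

`weekday 5` advances to the next Friday; 2077-01-02 is a Saturday, so it moves forward to 2077-01-08.
0 days remain in July 2075 after the 31st (31 − 31).
Full months from August 2075 through December 2076 contribute their day counts.
Then 8 days into January 2077.
Total: 0 + 31 + 30 + 31 + 30 + 31 + 31 + 29 + 31 + 30 + 31 + 30 + 31 + 31 + 30 + 31 + 30 + 31 + 8 = 527.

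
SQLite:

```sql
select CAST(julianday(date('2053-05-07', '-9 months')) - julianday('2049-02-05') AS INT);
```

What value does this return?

1279

Adding -9 months to 2053-05-07 gives 2052-08-07.
23 days remain in February 2049 after the 5th (28 − 5).
Full months from March 2049 through July 2052 contribute their day counts.
Then 7 days into August 2052.
Total: 23 + 31 + 30 + 31 + 30 + 31 + 31 + 30 + 31 + 30 + 31 + 31 + 28 + 31 + 30 + 31 + 30 + 31 + 31 + 30 + 31 + 30 + 31 + 31 + 28 + 31 + 30 + 31 + 30 + 31 + 31 + 30 + 31 + 30 + 31 + 31 + 29 + 31 + 30 + 31 + 30 + 31 + 7 = 1279.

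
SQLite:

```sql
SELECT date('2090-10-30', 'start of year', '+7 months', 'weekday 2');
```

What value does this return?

2090-08-01

`start of year` rewinds 2090-10-30 to 2090-01-01.
Adding +7 months to 2090-01-01 gives 2090-08-01.
`weekday 2` advances to the next Tuesday; 2090-08-01 is already a Tuesday, so it stays at 2090-08-01.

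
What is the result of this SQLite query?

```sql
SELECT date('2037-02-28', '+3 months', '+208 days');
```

Adding +3 months to 2037-02-28 gives 2037-05-28.
Applying '+208 days' to 2037-05-28: counting 208 days forward gives 2037-12-22.

2037-12-22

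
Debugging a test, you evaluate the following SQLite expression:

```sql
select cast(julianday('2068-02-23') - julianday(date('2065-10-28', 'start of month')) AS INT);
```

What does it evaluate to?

875

`start of month` rewinds 2065-10-28 to 2065-10-01.
30 days remain in October 2065 after the 1st (31 − 1).
Full months from November 2065 through January 2068 contribute their day counts.
Then 23 days into February 2068.
Total: 30 + 30 + 31 + 31 + 28 + 31 + 30 + 31 + 30 + 31 + 31 + 30 + 31 + 30 + 31 + 31 + 28 + 31 + 30 + 31 + 30 + 31 + 31 + 30 + 31 + 30 + 31 + 31 + 23 = 875.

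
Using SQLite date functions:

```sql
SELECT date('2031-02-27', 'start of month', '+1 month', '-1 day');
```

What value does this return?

`start of month` rewinds 2031-02-27 to 2031-02-01.
Adding +1 month to 2031-02-01 gives 2031-03-01.
Going back 1 day from 2031-03-01 reaches 2031-02-28 (last day of February, 28 days).

2031-02-28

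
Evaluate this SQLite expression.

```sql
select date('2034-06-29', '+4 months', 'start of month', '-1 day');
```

2034-09-30

Adding +4 months to 2034-06-29 gives 2034-10-29.
`start of month` rewinds 2034-10-29 to 2034-10-01.
Going back 1 day from 2034-10-01 reaches 2034-09-30 (last day of September, 30 days).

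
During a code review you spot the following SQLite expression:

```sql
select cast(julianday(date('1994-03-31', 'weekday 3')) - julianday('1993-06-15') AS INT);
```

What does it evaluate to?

295

`weekday 3` advances to the next Wednesday; 1994-03-31 is a Thursday, so it moves forward to 1994-04-06.
15 days remain in June 1993 after the 15th (30 − 15).
Full months from July 1993 through March 1994 contribute their day counts.
Then 6 days into April 1994.
Total: 15 + 31 + 31 + 30 + 31 + 30 + 31 + 31 + 28 + 31 + 6 = 295.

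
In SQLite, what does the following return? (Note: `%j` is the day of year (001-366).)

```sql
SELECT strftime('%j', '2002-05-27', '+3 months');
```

239

First apply '+3 months': 2002-05-27 → 2002-08-27.
Day-of-year for 2002-08-27: days since 2002-01-01 inclusive = 239, zero-padded to 239.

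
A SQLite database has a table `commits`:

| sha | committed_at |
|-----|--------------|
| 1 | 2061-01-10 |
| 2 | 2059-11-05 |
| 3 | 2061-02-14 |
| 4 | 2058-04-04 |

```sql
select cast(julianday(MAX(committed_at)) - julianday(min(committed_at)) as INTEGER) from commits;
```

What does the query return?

1047

MIN = 2058-04-04, MAX = 2061-02-14.
26 days remain in April 2058 after the 4th (30 − 4).
Full months from May 2058 through January 2061 contribute their day counts.
Then 14 days into February 2061.
Total: 26 + 31 + 30 + 31 + 31 + 30 + 31 + 30 + 31 + 31 + 28 + 31 + 30 + 31 + 30 + 31 + 31 + 30 + 31 + 30 + 31 + 31 + 29 + 31 + 30 + 31 + 30 + 31 + 31 + 30 + 31 + 30 + 31 + 31 + 14 = 1047.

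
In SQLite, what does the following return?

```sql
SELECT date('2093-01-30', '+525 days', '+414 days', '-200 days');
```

2095-02-08

Applying '+525 days' to 2093-01-30: counting 525 days forward gives 2094-07-09.
Applying '+414 days' to 2094-07-09: counting 414 days forward gives 2095-08-27.
Applying '-200 days' to 2095-08-27: counting 200 days back gives 2095-02-08.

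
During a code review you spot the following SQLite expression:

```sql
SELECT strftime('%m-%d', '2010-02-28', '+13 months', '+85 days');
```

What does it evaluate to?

First apply '+13 months', '+85 days': 2010-02-28 → 2011-06-21.
`%m-%d` extracts the month-day: 06-21.

06-21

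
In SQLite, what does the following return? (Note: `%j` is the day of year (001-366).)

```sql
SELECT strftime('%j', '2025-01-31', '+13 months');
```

062

First apply '+13 months': 2025-01-31 → 2026-03-03.
Day-of-year for 2026-03-03: days since 2026-01-01 inclusive = 62, zero-padded to 062.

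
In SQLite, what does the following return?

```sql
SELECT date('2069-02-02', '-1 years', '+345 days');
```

Adding -1 year to 2069-02-02 gives 2068-02-02.
Applying '+345 days' to 2068-02-02: counting 345 days forward gives 2069-01-12.

2069-01-12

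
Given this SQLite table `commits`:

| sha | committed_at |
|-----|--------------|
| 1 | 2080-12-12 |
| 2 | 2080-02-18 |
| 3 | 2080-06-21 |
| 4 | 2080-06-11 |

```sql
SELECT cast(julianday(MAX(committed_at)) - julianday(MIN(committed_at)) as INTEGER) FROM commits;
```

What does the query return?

298

MIN = 2080-02-18, MAX = 2080-12-12.
11 days remain in February 2080 after the 18th (29 − 18).
Full months from March 2080 through November 2080 contribute their day counts.
Then 12 days into December 2080.
Total: 11 + 31 + 30 + 31 + 30 + 31 + 31 + 30 + 31 + 30 + 12 = 298.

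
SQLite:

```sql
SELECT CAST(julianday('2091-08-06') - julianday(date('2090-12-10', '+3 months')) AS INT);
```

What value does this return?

149

Adding +3 months to 2090-12-10 gives 2091-03-10.
21 days remain in March 2091 after the 10th (31 − 10).
April 2091: 30 days.
May 2091: 31 days.
June 2091: 30 days.
July 2091: 31 days.
Then 6 days into August 2091.
Total: 21 + 30 + 31 + 30 + 31 + 6 = 149.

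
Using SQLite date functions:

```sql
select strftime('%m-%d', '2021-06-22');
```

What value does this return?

`%m-%d` extracts the month-day: 06-22.

06-22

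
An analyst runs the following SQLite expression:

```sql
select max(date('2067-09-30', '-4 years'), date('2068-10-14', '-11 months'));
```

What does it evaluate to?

2067-11-14

date('2067-09-30', '-4 years') → 2063-09-30.
date('2068-10-14', '-11 months') → 2067-11-14.
Later of the two is 2067-11-14.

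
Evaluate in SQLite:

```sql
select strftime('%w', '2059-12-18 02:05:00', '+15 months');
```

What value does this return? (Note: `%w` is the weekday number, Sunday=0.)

5

First apply '+15 months': 2059-12-18 02:05:00 → 2061-03-18 02:05:00.
2061-03-18 is a Friday; with Sunday=0 that is 5.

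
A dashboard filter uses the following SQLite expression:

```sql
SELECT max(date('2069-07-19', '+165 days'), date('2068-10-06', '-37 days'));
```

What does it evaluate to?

2069-12-31

date('2069-07-19', '+165 days') → 2069-12-31.
date('2068-10-06', '-37 days') → 2068-08-30.
Later of the two is 2069-12-31.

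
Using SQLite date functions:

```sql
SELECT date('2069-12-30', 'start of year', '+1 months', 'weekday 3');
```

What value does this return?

`start of year` rewinds 2069-12-30 to 2069-01-01.
Adding +1 month to 2069-01-01 gives 2069-02-01.
`weekday 3` advances to the next Wednesday; 2069-02-01 is a Friday, so it moves forward to 2069-02-06.

2069-02-06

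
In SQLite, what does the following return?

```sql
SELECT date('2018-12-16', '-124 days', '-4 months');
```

Applying '-124 days' to 2018-12-16: counting 124 days back gives 2018-08-14.
Adding -4 months to 2018-08-14 gives 2018-04-14.

2018-04-14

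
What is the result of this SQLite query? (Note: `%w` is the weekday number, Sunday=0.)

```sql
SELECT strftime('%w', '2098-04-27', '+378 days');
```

First apply '+378 days': 2098-04-27 → 2099-05-10.
2099-05-10 is a Sunday; with Sunday=0 that is 0.

0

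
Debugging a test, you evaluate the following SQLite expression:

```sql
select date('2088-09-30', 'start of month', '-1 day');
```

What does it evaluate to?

`start of month` rewinds 2088-09-30 to 2088-09-01.
Going back 1 day from 2088-09-01 reaches 2088-08-31 (last day of August, 31 days).

2088-08-31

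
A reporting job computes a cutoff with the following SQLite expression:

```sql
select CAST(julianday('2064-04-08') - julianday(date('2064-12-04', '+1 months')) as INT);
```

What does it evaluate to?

-271

Adding +1 month to 2064-12-04 gives 2065-01-04.
22 days remain in April 2064 after the 8th (30 − 8).
Full months from May 2064 through December 2064 contribute their day counts.
Then 4 days into January 2065.
Total: 22 + 31 + 30 + 31 + 31 + 30 + 31 + 30 + 31 + 4 = 271.
The subtraction is earlier − later, so the result is −271 → -271.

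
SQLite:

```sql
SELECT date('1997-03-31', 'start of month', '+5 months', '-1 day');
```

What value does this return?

`start of month` rewinds 1997-03-31 to 1997-03-01.
Adding +5 months to 1997-03-01 gives 1997-08-01.
Going back 1 day from 1997-08-01 reaches 1997-07-31 (last day of July, 31 days).

1997-07-31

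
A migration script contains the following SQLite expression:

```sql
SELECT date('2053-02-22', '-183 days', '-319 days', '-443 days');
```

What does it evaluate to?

Applying '-183 days' to 2053-02-22: counting 183 days back gives 2052-08-23.
Applying '-319 days' to 2052-08-23: counting 319 days back gives 2051-10-09.
Applying '-443 days' to 2051-10-09: counting 443 days back gives 2050-07-23.

2050-07-23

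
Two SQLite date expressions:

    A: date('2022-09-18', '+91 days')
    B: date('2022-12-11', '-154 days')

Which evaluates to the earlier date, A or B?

B

A = 2022-12-18.
B = 2022-07-10.
B is earlier.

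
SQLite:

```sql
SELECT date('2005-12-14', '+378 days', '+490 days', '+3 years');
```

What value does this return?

2011-04-30

Applying '+378 days' to 2005-12-14: counting 378 days forward gives 2006-12-27.
Applying '+490 days' to 2006-12-27: counting 490 days forward gives 2008-04-30.
Adding +3 years to 2008-04-30 gives 2011-04-30.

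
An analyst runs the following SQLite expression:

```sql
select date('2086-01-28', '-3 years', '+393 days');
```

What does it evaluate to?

2084-02-25

Adding -3 years to 2086-01-28 gives 2083-01-28.
Applying '+393 days' to 2083-01-28: counting 393 days forward gives 2084-02-25.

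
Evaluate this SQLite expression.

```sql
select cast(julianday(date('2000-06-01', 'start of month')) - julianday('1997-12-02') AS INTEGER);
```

`start of month` rewinds 2000-06-01 to 2000-06-01.
29 days remain in December 1997 after the 2nd (31 − 2).
Full months from January 1998 through May 2000 contribute their day counts.
Then 1 day into June 2000.
Total: 29 + 31 + 28 + 31 + 30 + 31 + 30 + 31 + 31 + 30 + 31 + 30 + 31 + 31 + 28 + 31 + 30 + 31 + 30 + 31 + 31 + 30 + 31 + 30 + 31 + 31 + 29 + 31 + 30 + 31 + 1 = 912.

912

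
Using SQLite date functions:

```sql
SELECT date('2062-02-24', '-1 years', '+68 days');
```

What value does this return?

Adding -1 year to 2062-02-24 gives 2061-02-24.
Applying '+68 days' to 2061-02-24: counting 68 days forward gives 2061-05-03.

2061-05-03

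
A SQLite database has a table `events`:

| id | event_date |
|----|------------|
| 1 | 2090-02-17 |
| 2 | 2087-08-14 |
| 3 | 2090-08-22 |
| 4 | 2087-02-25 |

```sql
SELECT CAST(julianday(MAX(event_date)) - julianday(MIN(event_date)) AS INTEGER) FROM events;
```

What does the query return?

MIN = 2087-02-25, MAX = 2090-08-22.
3 days remain in February 2087 after the 25th (28 − 25).
Full months from March 2087 through July 2090 contribute their day counts.
Then 22 days into August 2090.
Total: 3 + 31 + 30 + 31 + 30 + 31 + 31 + 30 + 31 + 30 + 31 + 31 + 29 + 31 + 30 + 31 + 30 + 31 + 31 + 30 + 31 + 30 + 31 + 31 + 28 + 31 + 30 + 31 + 30 + 31 + 31 + 30 + 31 + 30 + 31 + 31 + 28 + 31 + 30 + 31 + 30 + 31 + 22 = 1274.

1274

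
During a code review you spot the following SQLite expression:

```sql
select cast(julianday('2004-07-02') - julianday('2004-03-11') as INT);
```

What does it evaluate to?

113

20 days remain in March 2004 after the 11th (31 − 11).
April 2004: 30 days.
May 2004: 31 days.
June 2004: 30 days.
Then 2 days into July 2004.
Total: 20 + 30 + 31 + 30 + 2 = 113.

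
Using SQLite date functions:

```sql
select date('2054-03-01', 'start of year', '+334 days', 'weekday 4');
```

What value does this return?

`start of year` rewinds 2054-03-01 to 2054-01-01.
Applying '+334 days' to 2054-01-01: counting 334 days forward gives 2054-12-01.
`weekday 4` advances to the next Thursday; 2054-12-01 is a Tuesday, so it moves forward to 2054-12-03.

2054-12-03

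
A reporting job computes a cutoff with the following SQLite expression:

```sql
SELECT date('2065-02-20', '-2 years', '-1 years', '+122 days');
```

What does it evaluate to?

Adding -2 years to 2065-02-20 gives 2063-02-20.
Adding -1 year to 2063-02-20 gives 2062-02-20.
Applying '+122 days' to 2062-02-20: counting 122 days forward gives 2062-06-22.

2062-06-22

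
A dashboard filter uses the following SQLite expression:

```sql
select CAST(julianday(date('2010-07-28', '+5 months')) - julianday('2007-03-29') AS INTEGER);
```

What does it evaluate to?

Adding +5 months to 2010-07-28 gives 2010-12-28.
2 days remain in March 2007 after the 29th (31 − 29).
Full months from April 2007 through November 2010 contribute their day counts.
Then 28 days into December 2010.
Total: 2 + 30 + 31 + 30 + 31 + 31 + 30 + 31 + 30 + 31 + 31 + 29 + 31 + 30 + 31 + 30 + 31 + 31 + 30 + 31 + 30 + 31 + 31 + 28 + 31 + 30 + 31 + 30 + 31 + 31 + 30 + 31 + 30 + 31 + 31 + 28 + 31 + 30 + 31 + 30 + 31 + 31 + 30 + 31 + 30 + 28 = 1370.

1370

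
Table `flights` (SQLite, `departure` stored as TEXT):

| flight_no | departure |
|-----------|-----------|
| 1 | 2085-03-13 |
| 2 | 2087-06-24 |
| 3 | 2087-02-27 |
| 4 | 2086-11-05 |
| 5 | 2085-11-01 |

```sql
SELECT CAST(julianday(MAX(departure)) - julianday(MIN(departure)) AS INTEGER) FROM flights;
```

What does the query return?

833

MIN = 2085-03-13, MAX = 2087-06-24.
18 days remain in March 2085 after the 13th (31 − 13).
Full months from April 2085 through May 2087 contribute their day counts.
Then 24 days into June 2087.
Total: 18 + 30 + 31 + 30 + 31 + 31 + 30 + 31 + 30 + 31 + 31 + 28 + 31 + 30 + 31 + 30 + 31 + 31 + 30 + 31 + 30 + 31 + 31 + 28 + 31 + 30 + 31 + 24 = 833.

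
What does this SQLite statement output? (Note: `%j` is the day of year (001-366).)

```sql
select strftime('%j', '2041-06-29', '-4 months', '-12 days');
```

048

First apply '-4 months', '-12 days': 2041-06-29 → 2041-02-17.
Day-of-year for 2041-02-17: days since 2041-01-01 inclusive = 48, zero-padded to 048.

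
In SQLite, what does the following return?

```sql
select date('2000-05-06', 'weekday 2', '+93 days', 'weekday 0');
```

`weekday 2` advances to the next Tuesday; 2000-05-06 is a Saturday, so it moves forward to 2000-05-09.
Applying '+93 days' to 2000-05-09: counting 93 days forward gives 2000-08-10.
`weekday 0` advances to the next Sunday; 2000-08-10 is a Thursday, so it moves forward to 2000-08-13.

2000-08-13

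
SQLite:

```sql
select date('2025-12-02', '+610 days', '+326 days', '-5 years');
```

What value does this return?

2023-06-25

Applying '+610 days' to 2025-12-02: counting 610 days forward gives 2027-08-04.
Applying '+326 days' to 2027-08-04: counting 326 days forward gives 2028-06-25.
Adding -5 years to 2028-06-25 gives 2023-06-25.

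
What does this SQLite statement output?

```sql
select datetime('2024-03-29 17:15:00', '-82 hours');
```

2024-03-26 07:15:00

-82 hours from 2024-03-29 17:15:00 is 2024-03-26 07:15:00 (crosses midnight).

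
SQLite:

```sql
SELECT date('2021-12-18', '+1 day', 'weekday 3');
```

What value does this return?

Advancing 1 more day within December lands on 2021-12-19.
`weekday 3` advances to the next Wednesday; 2021-12-19 is a Sunday, so it moves forward to 2021-12-22.

2021-12-22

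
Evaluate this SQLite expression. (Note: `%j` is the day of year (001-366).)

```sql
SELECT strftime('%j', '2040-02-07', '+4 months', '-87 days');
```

072

First apply '+4 months', '-87 days': 2040-02-07 → 2040-03-12.
Day-of-year for 2040-03-12: days since 2040-01-01 inclusive = 72, zero-padded to 072.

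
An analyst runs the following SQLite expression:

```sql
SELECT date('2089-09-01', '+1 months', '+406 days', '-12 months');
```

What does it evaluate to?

2089-11-11

Adding +1 month to 2089-09-01 gives 2089-10-01.
Applying '+406 days' to 2089-10-01: counting 406 days forward gives 2090-11-11.
Adding -12 months to 2090-11-11 gives 2089-11-11.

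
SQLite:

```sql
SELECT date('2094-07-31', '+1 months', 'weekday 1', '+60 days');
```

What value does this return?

2094-11-05

Adding +1 month to 2094-07-31 gives 2094-08-31.
`weekday 1` advances to the next Monday; 2094-08-31 is a Tuesday, so it moves forward to 2094-09-06.
Applying '+60 days' to 2094-09-06: counting 60 days forward gives 2094-11-05.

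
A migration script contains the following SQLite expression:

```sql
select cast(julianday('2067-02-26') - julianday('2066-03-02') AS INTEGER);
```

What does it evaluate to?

361

29 days remain in March 2066 after the 2nd (31 − 2).
Full months from April 2066 through January 2067 contribute their day counts.
Then 26 days into February 2067.
Total: 29 + 30 + 31 + 30 + 31 + 31 + 30 + 31 + 30 + 31 + 31 + 26 = 361.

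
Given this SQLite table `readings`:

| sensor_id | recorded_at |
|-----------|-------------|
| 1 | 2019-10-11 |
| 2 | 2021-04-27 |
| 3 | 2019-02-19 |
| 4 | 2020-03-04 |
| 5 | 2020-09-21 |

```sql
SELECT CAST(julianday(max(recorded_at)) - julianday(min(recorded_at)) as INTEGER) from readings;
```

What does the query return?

798

MIN = 2019-02-19, MAX = 2021-04-27.
9 days remain in February 2019 after the 19th (28 − 19).
Full months from March 2019 through March 2021 contribute their day counts.
Then 27 days into April 2021.
Total: 9 + 31 + 30 + 31 + 30 + 31 + 31 + 30 + 31 + 30 + 31 + 31 + 29 + 31 + 30 + 31 + 30 + 31 + 31 + 30 + 31 + 30 + 31 + 31 + 28 + 31 + 27 = 798.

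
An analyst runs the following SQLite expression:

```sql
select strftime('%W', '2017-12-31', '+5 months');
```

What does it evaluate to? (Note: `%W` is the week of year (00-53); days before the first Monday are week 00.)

First apply '+5 months': 2017-12-31 → 2018-05-31.
2018-05-31 is a Thursday. SQLite's %W counts Mondays since the year started; the result is 22.

22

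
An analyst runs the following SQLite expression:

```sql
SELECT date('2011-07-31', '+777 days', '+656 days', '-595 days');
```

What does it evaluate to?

2013-11-15

Applying '+777 days' to 2011-07-31: counting 777 days forward gives 2013-09-15.
Applying '+656 days' to 2013-09-15: counting 656 days forward gives 2015-07-03.
Applying '-595 days' to 2015-07-03: counting 595 days back gives 2013-11-15.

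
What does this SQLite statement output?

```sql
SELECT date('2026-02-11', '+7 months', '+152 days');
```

Adding +7 months to 2026-02-11 gives 2026-09-11.
Applying '+152 days' to 2026-09-11: counting 152 days forward gives 2027-02-10.

2027-02-10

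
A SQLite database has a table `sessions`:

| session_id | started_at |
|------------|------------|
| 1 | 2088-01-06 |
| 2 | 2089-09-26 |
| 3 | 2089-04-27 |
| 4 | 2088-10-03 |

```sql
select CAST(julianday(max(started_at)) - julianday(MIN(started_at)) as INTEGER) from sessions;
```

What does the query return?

MIN = 2088-01-06, MAX = 2089-09-26.
25 days remain in January 2088 after the 6th (31 − 6).
Full months from February 2088 through August 2089 contribute their day counts.
Then 26 days into September 2089.
Total: 25 + 29 + 31 + 30 + 31 + 30 + 31 + 31 + 30 + 31 + 30 + 31 + 31 + 28 + 31 + 30 + 31 + 30 + 31 + 31 + 26 = 629.

629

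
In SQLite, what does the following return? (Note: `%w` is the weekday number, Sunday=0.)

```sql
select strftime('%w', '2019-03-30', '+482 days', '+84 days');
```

First apply '+482 days', '+84 days': 2019-03-30 → 2020-10-16.
2020-10-16 is a Friday; with Sunday=0 that is 5.

5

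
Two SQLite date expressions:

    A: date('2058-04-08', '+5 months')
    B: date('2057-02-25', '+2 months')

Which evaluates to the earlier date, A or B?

A = 2058-09-08.
B = 2057-04-25.
B is earlier.

B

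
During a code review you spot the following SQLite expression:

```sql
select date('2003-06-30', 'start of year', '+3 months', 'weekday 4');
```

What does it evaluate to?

`start of year` rewinds 2003-06-30 to 2003-01-01.
Adding +3 months to 2003-01-01 gives 2003-04-01.
`weekday 4` advances to the next Thursday; 2003-04-01 is a Tuesday, so it moves forward to 2003-04-03.

2003-04-03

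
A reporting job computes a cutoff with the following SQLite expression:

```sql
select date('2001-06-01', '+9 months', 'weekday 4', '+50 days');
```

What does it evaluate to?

2002-04-26

Adding +9 months to 2001-06-01 gives 2002-03-01.
`weekday 4` advances to the next Thursday; 2002-03-01 is a Friday, so it moves forward to 2002-03-07.
Applying '+50 days' to 2002-03-07: counting 50 days forward gives 2002-04-26.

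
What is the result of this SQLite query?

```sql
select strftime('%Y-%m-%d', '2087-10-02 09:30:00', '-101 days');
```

2087-06-23

First apply '-101 days': 2087-10-02 09:30:00 → 2087-06-23 09:30:00.
`%Y-%m-%d` extracts the ISO date: 2087-06-23.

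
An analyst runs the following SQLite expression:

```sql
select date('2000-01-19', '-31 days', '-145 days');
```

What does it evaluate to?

1999-07-27

Going back 19 days from 2000-01-19 reaches 1999-12-31 (last day of December, 31 days).
Going back 12 days within December lands on 1999-12-19.
Applying '-145 days' to 1999-12-19: counting 145 days back gives 1999-07-27.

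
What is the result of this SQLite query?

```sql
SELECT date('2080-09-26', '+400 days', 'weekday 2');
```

2081-11-04

Applying '+400 days' to 2080-09-26: counting 400 days forward gives 2081-10-31.
`weekday 2` advances to the next Tuesday; 2081-10-31 is a Friday, so it moves forward to 2081-11-04.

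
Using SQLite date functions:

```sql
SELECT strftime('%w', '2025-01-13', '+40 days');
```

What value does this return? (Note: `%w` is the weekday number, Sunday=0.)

6

First apply '+40 days': 2025-01-13 → 2025-02-22.
2025-02-22 is a Saturday; with Sunday=0 that is 6.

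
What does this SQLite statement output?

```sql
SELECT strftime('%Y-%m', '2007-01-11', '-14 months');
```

2005-11

First apply '-14 months': 2007-01-11 → 2005-11-11.
`%Y-%m` extracts the year-month: 2005-11.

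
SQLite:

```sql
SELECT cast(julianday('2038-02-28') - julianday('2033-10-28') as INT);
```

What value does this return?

1584

3 days remain in October 2033 after the 28th (31 − 28).
Full months from November 2033 through January 2038 contribute their day counts.
Then 28 days into February 2038.
Total: 3 + 30 + 31 + 31 + 28 + 31 + 30 + 31 + 30 + 31 + 31 + 30 + 31 + 30 + 31 + 31 + 28 + 31 + 30 + 31 + 30 + 31 + 31 + 30 + 31 + 30 + 31 + 31 + 29 + 31 + 30 + 31 + 30 + 31 + 31 + 30 + 31 + 30 + 31 + 31 + 28 + 31 + 30 + 31 + 30 + 31 + 31 + 30 + 31 + 30 + 31 + 31 + 28 = 1584.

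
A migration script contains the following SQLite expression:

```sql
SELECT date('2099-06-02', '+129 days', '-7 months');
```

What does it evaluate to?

2099-03-09

Applying '+129 days' to 2099-06-02: counting 129 days forward gives 2099-10-09.
Adding -7 months to 2099-10-09 gives 2099-03-09.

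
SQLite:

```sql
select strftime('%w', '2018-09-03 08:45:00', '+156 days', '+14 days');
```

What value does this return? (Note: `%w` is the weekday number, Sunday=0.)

First apply '+156 days', '+14 days': 2018-09-03 08:45:00 → 2019-02-20 08:45:00.
2019-02-20 is a Wednesday; with Sunday=0 that is 3.

3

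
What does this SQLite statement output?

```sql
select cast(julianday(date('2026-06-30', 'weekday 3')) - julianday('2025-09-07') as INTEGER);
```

`weekday 3` advances to the next Wednesday; 2026-06-30 is a Tuesday, so it moves forward to 2026-07-01.
23 days remain in September 2025 after the 7th (30 − 7).
Full months from October 2025 through June 2026 contribute their day counts.
Then 1 day into July 2026.
Total: 23 + 31 + 30 + 31 + 31 + 28 + 31 + 30 + 31 + 30 + 1 = 297.

297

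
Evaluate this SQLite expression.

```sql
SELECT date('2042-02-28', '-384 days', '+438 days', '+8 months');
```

Applying '-384 days' to 2042-02-28: counting 384 days back gives 2041-02-09.
Applying '+438 days' to 2041-02-09: counting 438 days forward gives 2042-04-23.
Adding +8 months to 2042-04-23 gives 2042-12-23.

2042-12-23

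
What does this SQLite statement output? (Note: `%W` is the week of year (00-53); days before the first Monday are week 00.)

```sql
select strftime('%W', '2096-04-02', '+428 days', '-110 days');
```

First apply '+428 days', '-110 days': 2096-04-02 → 2097-02-14.
2097-02-14 is a Thursday. SQLite's %W counts Mondays since the year started; the result is 06.

06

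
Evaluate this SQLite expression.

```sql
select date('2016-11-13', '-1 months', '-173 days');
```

2016-04-23

Adding -1 month to 2016-11-13 gives 2016-10-13.
Applying '-173 days' to 2016-10-13: counting 173 days back gives 2016-04-23.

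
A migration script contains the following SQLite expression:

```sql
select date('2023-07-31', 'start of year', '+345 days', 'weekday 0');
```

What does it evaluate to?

`start of year` rewinds 2023-07-31 to 2023-01-01.
Applying '+345 days' to 2023-01-01: counting 345 days forward gives 2023-12-12.
`weekday 0` advances to the next Sunday; 2023-12-12 is a Tuesday, so it moves forward to 2023-12-17.

2023-12-17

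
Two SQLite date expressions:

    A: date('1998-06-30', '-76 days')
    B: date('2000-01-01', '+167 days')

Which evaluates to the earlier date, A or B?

A

A = 1998-04-15.
B = 2000-06-16.
A is earlier.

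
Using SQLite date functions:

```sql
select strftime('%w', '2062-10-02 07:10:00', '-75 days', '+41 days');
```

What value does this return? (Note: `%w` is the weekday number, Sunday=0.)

2

First apply '-75 days', '+41 days': 2062-10-02 07:10:00 → 2062-08-29 07:10:00.
2062-08-29 is a Tuesday; with Sunday=0 that is 2.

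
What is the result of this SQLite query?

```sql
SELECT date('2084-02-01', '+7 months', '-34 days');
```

Adding +7 months to 2084-02-01 gives 2084-09-01.
Going back 1 day from 2084-09-01 reaches 2084-08-31 (last day of August, 31 days).
Going back 31 days from 2084-08-31 reaches 2084-07-31 (last day of July, 31 days).
Going back 2 days within July lands on 2084-07-29.

2084-07-29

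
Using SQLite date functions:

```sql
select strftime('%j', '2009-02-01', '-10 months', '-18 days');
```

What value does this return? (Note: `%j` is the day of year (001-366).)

First apply '-10 months', '-18 days': 2009-02-01 → 2008-03-14.
Day-of-year for 2008-03-14: days since 2008-01-01 inclusive = 74, zero-padded to 074.

074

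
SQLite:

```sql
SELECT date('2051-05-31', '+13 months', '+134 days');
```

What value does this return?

Adding +13 months to 2051-05-31 targets 2052-06-31. June 2052 has only 30 days, so SQLite normalizes the 1-day overflow forward to 2052-07-01.
Applying '+134 days' to 2052-07-01: counting 134 days forward gives 2052-11-12.

2052-11-12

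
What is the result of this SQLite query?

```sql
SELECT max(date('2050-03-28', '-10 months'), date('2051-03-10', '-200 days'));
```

2050-08-22

date('2050-03-28', '-10 months') → 2049-05-28.
date('2051-03-10', '-200 days') → 2050-08-22.
Later of the two is 2050-08-22.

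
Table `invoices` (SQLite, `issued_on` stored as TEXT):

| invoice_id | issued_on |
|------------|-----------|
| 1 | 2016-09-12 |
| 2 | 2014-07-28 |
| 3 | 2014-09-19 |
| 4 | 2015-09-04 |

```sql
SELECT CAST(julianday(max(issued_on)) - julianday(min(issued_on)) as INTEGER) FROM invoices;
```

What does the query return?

777

MIN = 2014-07-28, MAX = 2016-09-12.
3 days remain in July 2014 after the 28th (31 − 28).
Full months from August 2014 through August 2016 contribute their day counts.
Then 12 days into September 2016.
Total: 3 + 31 + 30 + 31 + 30 + 31 + 31 + 28 + 31 + 30 + 31 + 30 + 31 + 31 + 30 + 31 + 30 + 31 + 31 + 29 + 31 + 30 + 31 + 30 + 31 + 31 + 12 = 777.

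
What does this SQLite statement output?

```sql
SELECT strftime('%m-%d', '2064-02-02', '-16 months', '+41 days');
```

11-12

First apply '-16 months', '+41 days': 2064-02-02 → 2062-11-12.
`%m-%d` extracts the month-day: 11-12.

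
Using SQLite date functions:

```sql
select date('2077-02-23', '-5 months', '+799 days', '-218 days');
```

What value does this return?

2078-04-27

Adding -5 months to 2077-02-23 gives 2076-09-23.
Applying '+799 days' to 2076-09-23: counting 799 days forward gives 2078-12-01.
Applying '-218 days' to 2078-12-01: counting 218 days back gives 2078-04-27.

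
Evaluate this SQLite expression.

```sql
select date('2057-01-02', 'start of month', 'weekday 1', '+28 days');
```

2057-01-29

`start of month` rewinds 2057-01-02 to 2057-01-01.
`weekday 1` advances to the next Monday; 2057-01-01 is already a Monday, so it stays at 2057-01-01.
Advancing 28 more days within January lands on 2057-01-29.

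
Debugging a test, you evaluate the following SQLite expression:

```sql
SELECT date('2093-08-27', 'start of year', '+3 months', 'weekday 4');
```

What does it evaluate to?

`start of year` rewinds 2093-08-27 to 2093-01-01.
Adding +3 months to 2093-01-01 gives 2093-04-01.
`weekday 4` advances to the next Thursday; 2093-04-01 is a Wednesday, so it moves forward to 2093-04-02.

2093-04-02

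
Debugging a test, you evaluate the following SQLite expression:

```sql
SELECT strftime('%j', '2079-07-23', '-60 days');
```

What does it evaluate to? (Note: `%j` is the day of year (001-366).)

144

First apply '-60 days': 2079-07-23 → 2079-05-24.
Day-of-year for 2079-05-24: days since 2079-01-01 inclusive = 144, zero-padded to 144.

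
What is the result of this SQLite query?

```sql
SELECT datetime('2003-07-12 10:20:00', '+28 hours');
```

2003-07-13 14:20:00

+28 hours from 2003-07-12 10:20:00 is 2003-07-13 14:20:00 (crosses midnight).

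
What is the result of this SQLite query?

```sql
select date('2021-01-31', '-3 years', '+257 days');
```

Adding -3 years to 2021-01-31 gives 2018-01-31.
Applying '+257 days' to 2018-01-31: counting 257 days forward gives 2018-10-15.

2018-10-15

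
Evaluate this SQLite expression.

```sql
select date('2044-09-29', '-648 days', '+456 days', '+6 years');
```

Applying '-648 days' to 2044-09-29: counting 648 days back gives 2042-12-21.
Applying '+456 days' to 2042-12-21: counting 456 days forward gives 2044-03-21.
Adding +6 years to 2044-03-21 gives 2050-03-21.

2050-03-21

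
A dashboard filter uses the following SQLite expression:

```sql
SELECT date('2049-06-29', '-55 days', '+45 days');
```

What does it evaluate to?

2049-06-19

Applying '-55 days' to 2049-06-29: counting 55 days back gives 2049-05-05.
Applying '+45 days' to 2049-05-05: counting 45 days forward gives 2049-06-19.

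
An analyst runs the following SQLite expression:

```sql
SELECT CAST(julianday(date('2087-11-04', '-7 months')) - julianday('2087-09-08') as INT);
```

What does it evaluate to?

Adding -7 months to 2087-11-04 gives 2087-04-04.
26 days remain in April 2087 after the 4th (30 − 4).
May 2087: 31 days.
June 2087: 30 days.
July 2087: 31 days.
August 2087: 31 days.
Then 8 days into September 2087.
Total: 26 + 31 + 30 + 31 + 31 + 8 = 157.
The subtraction is earlier − later, so the result is −157 → -157.

-157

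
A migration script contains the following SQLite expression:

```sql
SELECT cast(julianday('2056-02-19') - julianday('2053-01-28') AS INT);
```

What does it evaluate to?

3 days remain in January 2053 after the 28th (31 − 28).
Full months from February 2053 through January 2056 contribute their day counts.
Then 19 days into February 2056.
Total: 3 + 28 + 31 + 30 + 31 + 30 + 31 + 31 + 30 + 31 + 30 + 31 + 31 + 28 + 31 + 30 + 31 + 30 + 31 + 31 + 30 + 31 + 30 + 31 + 31 + 28 + 31 + 30 + 31 + 30 + 31 + 31 + 30 + 31 + 30 + 31 + 31 + 19 = 1117.

1117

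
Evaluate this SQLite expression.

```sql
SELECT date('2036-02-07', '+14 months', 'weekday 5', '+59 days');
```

2037-06-08

Adding +14 months to 2036-02-07 gives 2037-04-07.
`weekday 5` advances to the next Friday; 2037-04-07 is a Tuesday, so it moves forward to 2037-04-10.
Applying '+59 days' to 2037-04-10: counting 59 days forward gives 2037-06-08.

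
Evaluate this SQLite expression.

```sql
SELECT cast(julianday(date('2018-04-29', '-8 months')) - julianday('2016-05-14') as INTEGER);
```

Adding -8 months to 2018-04-29 gives 2017-08-29.
17 days remain in May 2016 after the 14th (31 − 14).
Full months from June 2016 through July 2017 contribute their day counts.
Then 29 days into August 2017.
Total: 17 + 30 + 31 + 31 + 30 + 31 + 30 + 31 + 31 + 28 + 31 + 30 + 31 + 30 + 31 + 29 = 472.

472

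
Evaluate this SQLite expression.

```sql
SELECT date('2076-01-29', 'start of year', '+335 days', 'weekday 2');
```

`start of year` rewinds 2076-01-29 to 2076-01-01.
Applying '+335 days' to 2076-01-01: counting 335 days forward gives 2076-12-01.
`weekday 2` advances to the next Tuesday; 2076-12-01 is already a Tuesday, so it stays at 2076-12-01.

2076-12-01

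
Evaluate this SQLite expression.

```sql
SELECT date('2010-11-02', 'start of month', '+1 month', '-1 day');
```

2010-11-30

`start of month` rewinds 2010-11-02 to 2010-11-01.
Adding +1 month to 2010-11-01 gives 2010-12-01.
Going back 1 day from 2010-12-01 reaches 2010-11-30 (last day of November, 30 days).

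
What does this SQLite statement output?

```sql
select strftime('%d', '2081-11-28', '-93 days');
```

First apply '-93 days': 2081-11-28 → 2081-08-27.
`%d` extracts the 2-digit day of month: 27.

27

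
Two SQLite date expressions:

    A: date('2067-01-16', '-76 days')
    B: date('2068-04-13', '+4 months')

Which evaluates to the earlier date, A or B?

A

A = 2066-11-01.
B = 2068-08-13.
A is earlier.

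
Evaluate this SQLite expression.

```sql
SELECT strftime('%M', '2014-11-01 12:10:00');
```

`%M` extracts the 2-digit minute: 10.

10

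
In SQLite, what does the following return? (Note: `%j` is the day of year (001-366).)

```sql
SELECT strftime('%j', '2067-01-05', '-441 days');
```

First apply '-441 days': 2067-01-05 → 2065-10-21.
Day-of-year for 2065-10-21: days since 2065-01-01 inclusive = 294, zero-padded to 294.

294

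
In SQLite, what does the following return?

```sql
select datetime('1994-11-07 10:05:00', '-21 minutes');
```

1994-11-07 09:44:00

-21 minutes from 1994-11-07 10:05:00 is 1994-11-07 09:44:00.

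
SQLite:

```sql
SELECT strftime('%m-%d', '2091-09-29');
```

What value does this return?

`%m-%d` extracts the month-day: 09-29.

09-29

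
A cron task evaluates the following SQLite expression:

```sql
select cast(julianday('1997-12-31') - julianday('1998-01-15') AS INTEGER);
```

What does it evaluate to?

-15

0 days remain in December 1997 after the 31st (31 − 31).
Then 15 days into January 1998.
Total: 0 + 15 = 15.
The subtraction is earlier − later, so the result is −15 → -15.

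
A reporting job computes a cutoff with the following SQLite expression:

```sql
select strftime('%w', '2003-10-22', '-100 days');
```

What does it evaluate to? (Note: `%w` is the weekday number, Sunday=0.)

First apply '-100 days': 2003-10-22 → 2003-07-14.
2003-07-14 is a Monday; with Sunday=0 that is 1.

1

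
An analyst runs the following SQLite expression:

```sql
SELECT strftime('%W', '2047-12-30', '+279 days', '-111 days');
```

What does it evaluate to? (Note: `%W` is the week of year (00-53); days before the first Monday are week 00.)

First apply '+279 days', '-111 days': 2047-12-30 → 2048-06-15.
2048-06-15 is a Monday. SQLite's %W counts Mondays since the year started; the result is 24.

24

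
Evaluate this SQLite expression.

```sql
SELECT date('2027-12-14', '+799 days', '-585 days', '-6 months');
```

Applying '+799 days' to 2027-12-14: counting 799 days forward gives 2030-02-20.
Applying '-585 days' to 2030-02-20: counting 585 days back gives 2028-07-15.
Adding -6 months to 2028-07-15 gives 2028-01-15.

2028-01-15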